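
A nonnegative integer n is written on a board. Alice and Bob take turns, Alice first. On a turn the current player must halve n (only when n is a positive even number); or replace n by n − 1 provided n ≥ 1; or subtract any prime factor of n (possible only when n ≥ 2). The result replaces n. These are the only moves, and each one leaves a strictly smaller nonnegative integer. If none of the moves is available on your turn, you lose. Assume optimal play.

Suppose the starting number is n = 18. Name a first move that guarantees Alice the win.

Work bottom-up. With no move the player to move loses. Otherwise the position is W if at least one move leads to an L position for the opponent, and L if every move leads to a W.
n=0: no move → L
n=1: can move to 0, which is L ⇒ W
n=2: can move to 0, which is L ⇒ W
n=3: can move to 0, which is L ⇒ W
n=4: moves to 2(W), 3(W); every one is W ⇒ L
n=5: can move to 0, which is L ⇒ W
n=6: can move to 4, which is L ⇒ W
n=7: can move to 0, which is L ⇒ W
n=8: can move to 4, which is L ⇒ W
n=9: moves to 6(W), 8(W); every one is W ⇒ L
n=10: can move to 9, which is L ⇒ W
n=11: can move to 0, which is L ⇒ W
n=12: can move to 9, which is L ⇒ W
n=13: can move to 0, which is L ⇒ W
n=14: moves to 7(W), 12(W), 13(W); every one is W ⇒ L
n=15: can move to 14, which is L ⇒ W
n=16: can move to 14, which is L ⇒ W
n=17: can move to 0, which is L ⇒ W
n=18: can move to 9, which is L ⇒ W
From 18, the L positions reachable in one move are: 9.

Move to 9.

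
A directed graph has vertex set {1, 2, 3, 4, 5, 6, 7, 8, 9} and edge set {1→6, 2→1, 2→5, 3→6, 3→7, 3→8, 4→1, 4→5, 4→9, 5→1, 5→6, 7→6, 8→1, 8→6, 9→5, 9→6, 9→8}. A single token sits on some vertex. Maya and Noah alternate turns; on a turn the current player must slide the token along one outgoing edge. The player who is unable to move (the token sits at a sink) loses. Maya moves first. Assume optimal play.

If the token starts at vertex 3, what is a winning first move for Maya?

Compute win/loss labels from the base case upward. A position with no move is L. Any other position is W if it can reach an L in one move, else L.
Every edge goes from a vertex to one that appears earlier in the order 6, 1, 5, 8, 9, 7, 4, 2, 3, so processing vertices in that order labels each vertex after all of its successors.
6: no outgoing edge → L
1: →6(L), so W
5: →6(L), so W
8: →6(L), so W
9: →6(L), so W
7: →6(L), so W
4: →9(W), 5(W), 1(W) — all W, so L
2: →5(W), 1(W) — all W, so L
3: →6(L), so W
From 3, the L positions reachable in one move are: 6.

Move to 6.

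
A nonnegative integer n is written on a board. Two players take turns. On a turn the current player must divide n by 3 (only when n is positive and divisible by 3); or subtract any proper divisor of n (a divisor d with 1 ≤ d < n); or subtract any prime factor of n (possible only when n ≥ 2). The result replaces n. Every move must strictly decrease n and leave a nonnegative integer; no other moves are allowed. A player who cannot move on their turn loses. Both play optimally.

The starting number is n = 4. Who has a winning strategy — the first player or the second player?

Work bottom-up. With no move the player to move loses. Otherwise the position is W if at least one move leads to an L position for the opponent, and L if every move leads to a W.
n=0: no move → L
n=1: no move → L
n=2: can move to 0, which is L ⇒ W
n=3: can move to 0, which is L ⇒ W
n=4: moves to 2(W), 3(W); every one is W ⇒ L
Every move from 4 reaches a W position, so the mover loses.

The second player wins.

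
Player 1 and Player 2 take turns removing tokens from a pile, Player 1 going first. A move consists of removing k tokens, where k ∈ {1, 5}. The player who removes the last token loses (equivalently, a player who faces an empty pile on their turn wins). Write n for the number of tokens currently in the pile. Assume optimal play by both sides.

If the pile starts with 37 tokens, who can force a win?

Player 2 wins.

Label each position W (a win for the player to move) or L (a loss). A position with no legal move is W; any other position is W exactly when some move reaches an L, and L when every move reaches a W.
n=0: no move; the opponent has just taken the last token and therefore loses → W
n=1: the only move is to 0(W), a W ⇒ L
n=2: can move to 1, which is L ⇒ W
n=3: the only move is to 2(W), a W ⇒ L
n=4: can move to 3, which is L ⇒ W
n=5: moves to 4(W), 0(W); every one is W ⇒ L
n=6: can move to 5, which is L ⇒ W
n=7: moves to 6(W), 2(W); every one is W ⇒ L
n=8: can move to 7, which is L ⇒ W
n=9: moves to 8(W), 4(W); every one is W ⇒ L
n=10: can move to 9, which is L ⇒ W
n=11: moves to 10(W), 6(W); every one is W ⇒ L
n=12: can move to 11, which is L ⇒ W
n=13: moves to 12(W), 8(W); every one is W ⇒ L
n=14: can move to 13, which is L ⇒ W
n=15: moves to 14(W), 10(W); every one is W ⇒ L
n=16: can move to 15, which is L ⇒ W
n=17: moves to 16(W), 12(W); every one is W ⇒ L
n=18: can move to 17, which is L ⇒ W
n=19: moves to 18(W), 14(W); every one is W ⇒ L
n=20: can move to 19, which is L ⇒ W
n=21: moves to 20(W), 16(W); every one is W ⇒ L
n=22: can move to 21, which is L ⇒ W
n=23: moves to 22(W), 18(W); every one is W ⇒ L
n=24: can move to 23, which is L ⇒ W
n=25: moves to 24(W), 20(W); every one is W ⇒ L
n=26: can move to 25, which is L ⇒ W
n=27: moves to 26(W), 22(W); every one is W ⇒ L
n=28: can move to 27, which is L ⇒ W
n=29: moves to 28(W), 24(W); every one is W ⇒ L
n=30: can move to 29, which is L ⇒ W
n=31: moves to 30(W), 26(W); every one is W ⇒ L
n=32: can move to 31, which is L ⇒ W
n=33: moves to 32(W), 28(W); every one is W ⇒ L
n=34: can move to 33, which is L ⇒ W
n=35: moves to 34(W), 30(W); every one is W ⇒ L
n=36: can move to 35, which is L ⇒ W
n=37: moves to 36(W), 32(W); every one is W ⇒ L
The starting position 37 is L: whatever Player 1 does, the opponent receives a W position.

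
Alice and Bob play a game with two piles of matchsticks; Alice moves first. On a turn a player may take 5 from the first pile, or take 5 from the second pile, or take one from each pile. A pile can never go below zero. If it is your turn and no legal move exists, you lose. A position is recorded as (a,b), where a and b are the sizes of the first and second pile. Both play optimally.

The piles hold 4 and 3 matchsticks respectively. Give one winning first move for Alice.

Work bottom-up. With no move the player to move loses. Otherwise the position is W if at least one move leads to an L position for the opponent, and L if every move leads to a W.
No move ever increases a pile, so every position that can arise here has a ≤ 4 and b ≤ 3; it is enough to label the cells with 0 ≤ a ≤ 4 and 0 ≤ b ≤ 3.
Every move lowers a or b (never raises either), so fill the grid row by row in increasing a, and left to right within a row: each cell's successors are then already labelled.
      b=0  b=1  b=2  b=3
a=0:    L    L    L    L
a=1:    L    W    W    W
a=2:    L    W    L    L
a=3:    L    W    L    W
a=4:    L    W    L    W
Cells with no legal move (terminal, hence L): (0,0), (0,1), (0,2), (0,3), (1,0), (2,0), (3,0), (4,0).
The remaining L cells, each justified by listing all of its moves:
(2,2): →(1,1)(W) only, which is W, so L
(2,3): →(1,2)(W) only, which is W, so L
(3,2): →(2,1)(W) only, which is W, so L
(4,2): →(3,1)(W) only, which is W, so L
Every other cell has at least one move into one of the L cells above, so it is W.
From (4,3), the L positions reachable in one move are: (3,2).

Move to (3,2).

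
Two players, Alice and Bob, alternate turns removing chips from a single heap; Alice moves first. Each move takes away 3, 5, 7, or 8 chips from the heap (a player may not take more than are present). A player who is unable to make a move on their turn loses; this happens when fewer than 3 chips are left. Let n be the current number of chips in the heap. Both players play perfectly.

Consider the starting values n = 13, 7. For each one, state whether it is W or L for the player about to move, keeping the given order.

Classify positions by backward induction: terminal positions (no move available) are L. From any other position, the mover wins iff some move reaches an L.
n=0: no move → L
n=1: no move → L
n=2: no move → L
n=3: →0(L), so W
n=4: →1(L), so W
n=5: →2(L), so W
n=6: →1(L), so W
n=7: →2(L), so W
n=8: →1(L), so W
n=9: →2(L), so W
n=10: →2(L), so W
n=11: →8(W), 6(W), 4(W), 3(W) — all W, so L
n=12: →9(W), 7(W), 5(W), 4(W) — all W, so L
n=13: →10(W), 8(W), 6(W), 5(W) — all W, so L

13: L, 7: W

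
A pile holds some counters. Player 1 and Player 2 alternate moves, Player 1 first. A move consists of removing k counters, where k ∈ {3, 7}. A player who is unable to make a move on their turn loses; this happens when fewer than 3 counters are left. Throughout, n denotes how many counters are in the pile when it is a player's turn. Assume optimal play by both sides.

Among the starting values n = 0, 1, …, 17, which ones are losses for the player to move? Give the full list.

0, 1, 2, 6, 10, 11, 12, 16

Classify positions by backward induction: terminal positions (no move available) are L. From any other position, the mover wins iff some move reaches an L.
n=0: no move → L
n=1: no move → L
n=2: no move → L
n=3: W (go to 0, an L position)
n=4: W (go to 1, an L position)
n=5: W (go to 2, an L position)
n=6: L (sole option 3(W) is W)
n=7: W (go to 0, an L position)
n=8: W (go to 1, an L position)
n=9: W (go to 6, an L position)
n=10: L (options 7(W), 3(W) are all W)
n=11: L (options 8(W), 4(W) are all W)
n=12: L (options 9(W), 5(W) are all W)
n=13: W (go to 10, an L position)
n=14: W (go to 11, an L position)
n=15: W (go to 12, an L position)
n=16: L (options 13(W), 9(W) are all W)
n=17: W (go to 10, an L position)
Reading off the rows marked L gives the requested list; there are 8 such values of n.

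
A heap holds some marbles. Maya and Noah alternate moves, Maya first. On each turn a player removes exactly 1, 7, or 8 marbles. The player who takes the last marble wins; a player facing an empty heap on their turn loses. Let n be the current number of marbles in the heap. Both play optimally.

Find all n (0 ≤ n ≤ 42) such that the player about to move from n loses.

0, 2, 4, 6, 15, 17, 19, 21, 30, 32, 34, 36

Use the standard recursion: the mover loses at a terminal position; elsewhere, the mover wins exactly when some move hands the opponent an L position.
n=0: no move → L
n=1: W (go to 0, an L position)
n=2: L (sole option 1(W) is W)
n=3: W (go to 2, an L position)
n=4: L (sole option 3(W) is W)
n=5: W (go to 4, an L position)
n=6: L (sole option 5(W) is W)
n=7: W (go to 6, an L position)
n=8: W (go to 0, an L position)
n=9: W (go to 2, an L position)
n=10: W (go to 2, an L position)
n=11: W (go to 4, an L position)
n=12: W (go to 4, an L position)
n=13: W (go to 6, an L position)
n=14: W (go to 6, an L position)
n=15: L (options 14(W), 8(W), 7(W) are all W)
n=16: W (go to 15, an L position)
n=17: L (options 16(W), 10(W), 9(W) are all W)
n=18: W (go to 17, an L position)
n=19: L (options 18(W), 12(W), 11(W) are all W)
n=20: W (go to 19, an L position)
n=21: L (options 20(W), 14(W), 13(W) are all W)
n=22: W (go to 21, an L position)
n=23: W (go to 15, an L position)
n=24: W (go to 17, an L position)
n=25: W (go to 17, an L position)
n=26: W (go to 19, an L position)
n=27: W (go to 19, an L position)
n=28: W (go to 21, an L position)
n=29: W (go to 21, an L position)
n=30: L (options 29(W), 23(W), 22(W) are all W)
n=31: W (go to 30, an L position)
n=32: L (options 31(W), 25(W), 24(W) are all W)
n=33: W (go to 32, an L position)
n=34: L (options 33(W), 27(W), 26(W) are all W)
n=35: W (go to 34, an L position)
n=36: L (options 35(W), 29(W), 28(W) are all W)
n=37: W (go to 36, an L position)
n=38: W (go to 30, an L position)
n=39: W (go to 32, an L position)
n=40: W (go to 32, an L position)
n=41: W (go to 34, an L position)
n=42: W (go to 34, an L position)
The losing starting values of n are exactly the entries labelled L in this table (12 of them).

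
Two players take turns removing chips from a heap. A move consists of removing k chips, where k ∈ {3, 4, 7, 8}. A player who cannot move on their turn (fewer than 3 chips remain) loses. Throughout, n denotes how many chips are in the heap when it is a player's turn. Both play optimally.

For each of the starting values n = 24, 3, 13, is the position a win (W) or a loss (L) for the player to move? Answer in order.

Work bottom-up. With no move the player to move loses. Otherwise the position is W if at least one move leads to an L position for the opponent, and L if every move leads to a W.
n=0: no move → L
n=1: no move → L
n=2: no move → L
n=3: W (go to 0, an L position)
n=4: W (go to 1, an L position)
n=5: W (go to 2, an L position)
n=6: W (go to 2, an L position)
n=7: W (go to 0, an L position)
n=8: W (go to 1, an L position)
n=9: W (go to 2, an L position)
n=10: W (go to 2, an L position)
n=11: L (options 8(W), 7(W), 4(W), 3(W) are all W)
n=12: L (options 9(W), 8(W), 5(W), 4(W) are all W)
n=13: L (options 10(W), 9(W), 6(W), 5(W) are all W)
n=14: W (go to 11, an L position)
n=15: W (go to 12, an L position)
n=16: W (go to 13, an L position)
n=17: W (go to 13, an L position)
n=18: W (go to 11, an L position)
n=19: W (go to 12, an L position)
n=20: W (go to 13, an L position)
n=21: W (go to 13, an L position)
n=22: L (options 19(W), 18(W), 15(W), 14(W) are all W)
n=23: L (options 20(W), 19(W), 16(W), 15(W) are all W)
n=24: L (options 21(W), 20(W), 17(W), 16(W) are all W)

24: L, 3: W, 13: L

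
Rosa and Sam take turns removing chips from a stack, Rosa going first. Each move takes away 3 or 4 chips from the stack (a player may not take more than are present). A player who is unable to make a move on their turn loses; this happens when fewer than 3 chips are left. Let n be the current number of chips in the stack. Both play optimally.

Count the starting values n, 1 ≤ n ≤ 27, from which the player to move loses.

11

Use the standard recursion: the mover loses at a terminal position; elsewhere, the mover wins exactly when some move hands the opponent an L position.
n=0: no move → L
n=1: no move → L
n=2: no move → L
n=3: reaches L-position 0 → W
n=4: reaches L-position 1 → W
n=5: reaches L-position 2 → W
n=6: reaches L-position 2 → W
n=7: only reaches 4(W), 3(W), all W → L
n=8: only reaches 5(W), 4(W), all W → L
n=9: only reaches 6(W), 5(W), all W → L
n=10: reaches L-position 7 → W
n=11: reaches L-position 8 → W
n=12: reaches L-position 9 → W
n=13: reaches L-position 9 → W
n=14: only reaches 11(W), 10(W), all W → L
n=15: only reaches 12(W), 11(W), all W → L
n=16: only reaches 13(W), 12(W), all W → L
n=17: reaches L-position 14 → W
n=18: reaches L-position 15 → W
n=19: reaches L-position 16 → W
n=20: reaches L-position 16 → W
n=21: only reaches 18(W), 17(W), all W → L
n=22: only reaches 19(W), 18(W), all W → L
n=23: only reaches 20(W), 19(W), all W → L
n=24: reaches L-position 21 → W
n=25: reaches L-position 22 → W
n=26: reaches L-position 23 → W
n=27: reaches L-position 23 → W
L entries with 1 ≤ n ≤ 27 (n=0 is outside the asked range and is not counted): n = 1, 2, 7, 8, 9, 14, 15, 16, 21, 22, 23; that makes 11.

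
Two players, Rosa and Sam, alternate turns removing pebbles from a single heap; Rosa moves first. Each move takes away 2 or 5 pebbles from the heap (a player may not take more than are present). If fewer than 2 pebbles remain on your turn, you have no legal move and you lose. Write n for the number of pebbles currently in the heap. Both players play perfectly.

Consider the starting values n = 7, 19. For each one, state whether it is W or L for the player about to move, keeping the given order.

7: L, 19: W

Build the W/L table. Terminal = L. A non-terminal position is W if it has a move to some L; otherwise it is L.
n=0: no move → L
n=1: no move → L
n=2: →0(L), so W
n=3: →1(L), so W
n=4: →2(W) only, which is W, so L
n=5: →0(L), so W
n=6: →4(L), so W
n=7: →5(W), 2(W) — all W, so L
n=8: →6(W), 3(W) — all W, so L
n=9: →7(L), so W
n=10: →8(L), so W
n=11: →9(W), 6(W) — all W, so L
n=12: →7(L), so W
n=13: →11(L), so W
n=14: →12(W), 9(W) — all W, so L
n=15: →13(W), 10(W) — all W, so L
n=16: →14(L), so W
n=17: →15(L), so W
n=18: →16(W), 13(W) — all W, so L
n=19: →14(L), so W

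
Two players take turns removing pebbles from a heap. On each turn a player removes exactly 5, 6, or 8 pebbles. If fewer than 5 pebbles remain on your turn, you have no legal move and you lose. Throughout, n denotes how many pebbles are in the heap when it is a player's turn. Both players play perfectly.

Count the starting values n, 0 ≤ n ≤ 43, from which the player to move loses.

20

Classify positions by backward induction: terminal positions (no move available) are L. From any other position, the mover wins iff some move reaches an L.
n=0: no move → L
n=1: no move → L
n=2: no move → L
n=3: no move → L
n=4: no move → L
n=5: reaches L-position 0 → W
n=6: reaches L-position 1 → W
n=7: reaches L-position 2 → W
n=8: reaches L-position 3 → W
n=9: reaches L-position 4 → W
n=10: reaches L-position 4 → W
n=11: reaches L-position 3 → W
n=12: reaches L-position 4 → W
n=13: only reaches 8(W), 7(W), 5(W), all W → L
n=14: only reaches 9(W), 8(W), 6(W), all W → L
n=15: only reaches 10(W), 9(W), 7(W), all W → L
n=16: only reaches 11(W), 10(W), 8(W), all W → L
n=17: only reaches 12(W), 11(W), 9(W), all W → L
n=18: reaches L-position 13 → W
n=19: reaches L-position 14 → W
n=20: reaches L-position 15 → W
n=21: reaches L-position 16 → W
n=22: reaches L-position 17 → W
n=23: reaches L-position 17 → W
n=24: reaches L-position 16 → W
n=25: reaches L-position 17 → W
n=26: only reaches 21(W), 20(W), 18(W), all W → L
n=27: only reaches 22(W), 21(W), 19(W), all W → L
n=28: only reaches 23(W), 22(W), 20(W), all W → L
n=29: only reaches 24(W), 23(W), 21(W), all W → L
n=30: only reaches 25(W), 24(W), 22(W), all W → L
n=31: reaches L-position 26 → W
n=32: reaches L-position 27 → W
n=33: reaches L-position 28 → W
n=34: reaches L-position 29 → W
n=35: reaches L-position 30 → W
n=36: reaches L-position 30 → W
n=37: reaches L-position 29 → W
n=38: reaches L-position 30 → W
n=39: only reaches 34(W), 33(W), 31(W), all W → L
n=40: only reaches 35(W), 34(W), 32(W), all W → L
n=41: only reaches 36(W), 35(W), 33(W), all W → L
n=42: only reaches 37(W), 36(W), 34(W), all W → L
n=43: only reaches 38(W), 37(W), 35(W), all W → L
L entries with 0 ≤ n ≤ 43: n = 0, 1, 2, 3, 4, 13, 14, 15, 16, 17, 26, 27, 28, 29, 30, 39, 40, 41, 42, 43; that makes 20.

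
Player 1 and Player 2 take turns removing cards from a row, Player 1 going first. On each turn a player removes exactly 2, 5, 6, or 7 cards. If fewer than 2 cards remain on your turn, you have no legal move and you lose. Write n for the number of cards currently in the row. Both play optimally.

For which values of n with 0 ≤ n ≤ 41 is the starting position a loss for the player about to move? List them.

Build the W/L table. Terminal = L. A non-terminal position is W if it has a move to some L; otherwise it is L.
n=0: no move → L
n=1: no move → L
n=2: can move to 0, which is L ⇒ W
n=3: can move to 1, which is L ⇒ W
n=4: the only move is to 2(W), a W ⇒ L
n=5: can move to 0, which is L ⇒ W
n=6: can move to 4, which is L ⇒ W
n=7: can move to 1, which is L ⇒ W
n=8: can move to 1, which is L ⇒ W
n=9: can move to 4, which is L ⇒ W
n=10: can move to 4, which is L ⇒ W
n=11: can move to 4, which is L ⇒ W
n=12: moves to 10(W), 7(W), 6(W), 5(W); every one is W ⇒ L
n=13: moves to 11(W), 8(W), 7(W), 6(W); every one is W ⇒ L
n=14: can move to 12, which is L ⇒ W
n=15: can move to 13, which is L ⇒ W
n=16: moves to 14(W), 11(W), 10(W), 9(W); every one is W ⇒ L
n=17: can move to 12, which is L ⇒ W
n=18: can move to 16, which is L ⇒ W
n=19: can move to 13, which is L ⇒ W
n=20: can move to 13, which is L ⇒ W
n=21: can move to 16, which is L ⇒ W
n=22: can move to 16, which is L ⇒ W
n=23: can move to 16, which is L ⇒ W
n=24: moves to 22(W), 19(W), 18(W), 17(W); every one is W ⇒ L
n=25: moves to 23(W), 20(W), 19(W), 18(W); every one is W ⇒ L
n=26: can move to 24, which is L ⇒ W
n=27: can move to 25, which is L ⇒ W
n=28: moves to 26(W), 23(W), 22(W), 21(W); every one is W ⇒ L
n=29: can move to 24, which is L ⇒ W
n=30: can move to 28, which is L ⇒ W
n=31: can move to 25, which is L ⇒ W
n=32: can move to 25, which is L ⇒ W
n=33: can move to 28, which is L ⇒ W
n=34: can move to 28, which is L ⇒ W
n=35: can move to 28, which is L ⇒ W
n=36: moves to 34(W), 31(W), 30(W), 29(W); every one is W ⇒ L
n=37: moves to 35(W), 32(W), 31(W), 30(W); every one is W ⇒ L
n=38: can move to 36, which is L ⇒ W
n=39: can move to 37, which is L ⇒ W
n=40: moves to 38(W), 35(W), 34(W), 33(W); every one is W ⇒ L
n=41: can move to 36, which is L ⇒ W
The losing starting values of n are exactly the entries labelled L in this table (12 of them).

0, 1, 4, 12, 13, 16, 24, 25, 28, 36, 37, 40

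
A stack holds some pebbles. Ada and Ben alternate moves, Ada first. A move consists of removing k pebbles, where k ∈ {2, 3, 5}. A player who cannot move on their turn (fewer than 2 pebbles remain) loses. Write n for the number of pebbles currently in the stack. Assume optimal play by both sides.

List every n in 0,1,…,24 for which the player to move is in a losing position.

0, 1, 7, 8, 14, 15, 21, 22

Label each position W (a win for the player to move) or L (a loss). A position with no legal move is L; any other position is W exactly when some move reaches an L, and L when every move reaches a W.
n=0: no move → L
n=1: no move → L
n=2: reaches L-position 0 → W
n=3: reaches L-position 1 → W
n=4: reaches L-position 1 → W
n=5: reaches L-position 0 → W
n=6: reaches L-position 1 → W
n=7: only reaches 5(W), 4(W), 2(W), all W → L
n=8: only reaches 6(W), 5(W), 3(W), all W → L
n=9: reaches L-position 7 → W
n=10: reaches L-position 8 → W
n=11: reaches L-position 8 → W
n=12: reaches L-position 7 → W
n=13: reaches L-position 8 → W
n=14: only reaches 12(W), 11(W), 9(W), all W → L
n=15: only reaches 13(W), 12(W), 10(W), all W → L
n=16: reaches L-position 14 → W
n=17: reaches L-position 15 → W
n=18: reaches L-position 15 → W
n=19: reaches L-position 14 → W
n=20: reaches L-position 15 → W
n=21: only reaches 19(W), 18(W), 16(W), all W → L
n=22: only reaches 20(W), 19(W), 17(W), all W → L
n=23: reaches L-position 21 → W
n=24: reaches L-position 22 → W
Reading off the rows marked L gives the requested list; there are 8 such values of n.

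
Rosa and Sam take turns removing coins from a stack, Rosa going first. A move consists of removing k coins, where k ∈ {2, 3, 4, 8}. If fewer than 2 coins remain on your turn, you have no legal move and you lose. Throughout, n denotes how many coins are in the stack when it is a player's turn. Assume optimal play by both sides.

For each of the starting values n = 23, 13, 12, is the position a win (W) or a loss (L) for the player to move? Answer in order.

23: W, 13: L, 12: L

Work bottom-up. With no move the player to move loses. Otherwise the position is W if at least one move leads to an L position for the opponent, and L if every move leads to a W.
n=0: no move → L
n=1: no move → L
n=2: →0(L), so W
n=3: →1(L), so W
n=4: →1(L), so W
n=5: →1(L), so W
n=6: →4(W), 3(W), 2(W) — all W, so L
n=7: →5(W), 4(W), 3(W) — all W, so L
n=8: →6(L), so W
n=9: →7(L), so W
n=10: →7(L), so W
n=11: →7(L), so W
n=12: →10(W), 9(W), 8(W), 4(W) — all W, so L
n=13: →11(W), 10(W), 9(W), 5(W) — all W, so L
n=14: →12(L), so W
n=15: →13(L), so W
n=16: →13(L), so W
n=17: →13(L), so W
n=18: →16(W), 15(W), 14(W), 10(W) — all W, so L
n=19: →17(W), 16(W), 15(W), 11(W) — all W, so L
n=20: →18(L), so W
n=21: →19(L), so W
n=22: →19(L), so W
n=23: →19(L), so W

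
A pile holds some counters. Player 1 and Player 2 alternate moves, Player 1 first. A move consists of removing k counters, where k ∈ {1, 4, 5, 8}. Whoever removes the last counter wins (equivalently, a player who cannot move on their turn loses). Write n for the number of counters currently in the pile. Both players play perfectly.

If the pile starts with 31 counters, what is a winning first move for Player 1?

Work bottom-up. With no move the player to move loses. Otherwise the position is W if at least one move leads to an L position for the opponent, and L if every move leads to a W.
n=0: no move → L
n=1: W (go to 0, an L position)
n=2: L (sole option 1(W) is W)
n=3: W (go to 2, an L position)
n=4: W (go to 0, an L position)
n=5: W (go to 0, an L position)
n=6: W (go to 2, an L position)
n=7: W (go to 2, an L position)
n=8: W (go to 0, an L position)
n=9: L (options 8(W), 5(W), 4(W), 1(W) are all W)
n=10: W (go to 9, an L position)
n=11: L (options 10(W), 7(W), 6(W), 3(W) are all W)
n=12: W (go to 11, an L position)
n=13: W (go to 9, an L position)
n=14: W (go to 9, an L position)
n=15: W (go to 11, an L position)
n=16: W (go to 11, an L position)
n=17: W (go to 9, an L position)
n=18: L (options 17(W), 14(W), 13(W), 10(W) are all W)
n=19: W (go to 18, an L position)
n=20: L (options 19(W), 16(W), 15(W), 12(W) are all W)
n=21: W (go to 20, an L position)
n=22: W (go to 18, an L position)
n=23: W (go to 18, an L position)
n=24: W (go to 20, an L position)
n=25: W (go to 20, an L position)
n=26: W (go to 18, an L position)
n=27: L (options 26(W), 23(W), 22(W), 19(W) are all W)
n=28: W (go to 27, an L position)
n=29: L (options 28(W), 25(W), 24(W), 21(W) are all W)
n=30: W (go to 29, an L position)
n=31: W (go to 27, an L position)
From 31, the L positions reachable in one move are: 27.

Remove 4, leaving 27.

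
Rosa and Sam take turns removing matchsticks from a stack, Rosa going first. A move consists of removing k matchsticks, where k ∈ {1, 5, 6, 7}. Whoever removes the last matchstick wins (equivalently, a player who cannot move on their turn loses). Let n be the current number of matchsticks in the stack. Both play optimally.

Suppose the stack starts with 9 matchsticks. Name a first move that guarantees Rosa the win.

Remove 5, leaving 4.

Classify positions by backward induction: terminal positions (no move available) are L. From any other position, the mover wins iff some move reaches an L.
n=0: no move → L
n=1: can move to 0, which is L ⇒ W
n=2: the only move is to 1(W), a W ⇒ L
n=3: can move to 2, which is L ⇒ W
n=4: the only move is to 3(W), a W ⇒ L
n=5: can move to 4, which is L ⇒ W
n=6: can move to 0, which is L ⇒ W
n=7: can move to 2, which is L ⇒ W
n=8: can move to 2, which is L ⇒ W
n=9: can move to 4, which is L ⇒ W
From 9, the L positions reachable in one move are: 4, 2. Any move reaching one of these is winning.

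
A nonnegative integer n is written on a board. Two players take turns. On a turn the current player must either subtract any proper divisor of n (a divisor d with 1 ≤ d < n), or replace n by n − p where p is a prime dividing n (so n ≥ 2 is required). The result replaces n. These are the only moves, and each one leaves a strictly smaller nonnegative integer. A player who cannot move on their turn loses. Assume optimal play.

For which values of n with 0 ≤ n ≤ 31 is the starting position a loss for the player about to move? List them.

0, 1, 4, 9, 14, 20, 26

Use the standard recursion: the mover loses at a terminal position; elsewhere, the mover wins exactly when some move hands the opponent an L position.
n=0: no move → L
n=1: no move → L
n=2: reaches L-position 0 → W
n=3: reaches L-position 0 → W
n=4: only reaches 2(W), 3(W), all W → L
n=5: reaches L-position 0 → W
n=6: reaches L-position 4 → W
n=7: reaches L-position 0 → W
n=8: reaches L-position 4 → W
n=9: only reaches 6(W), 8(W), all W → L
n=10: reaches L-position 9 → W
n=11: reaches L-position 0 → W
n=12: reaches L-position 9 → W
n=13: reaches L-position 0 → W
n=14: only reaches 7(W), 12(W), 13(W), all W → L
n=15: reaches L-position 14 → W
n=16: reaches L-position 14 → W
n=17: reaches L-position 0 → W
n=18: reaches L-position 9 → W
n=19: reaches L-position 0 → W
n=20: only reaches 10(W), 15(W), 16(W), 18(W), 19(W), all W → L
n=21: reaches L-position 14 → W
n=22: reaches L-position 20 → W
n=23: reaches L-position 0 → W
n=24: reaches L-position 20 → W
n=25: reaches L-position 20 → W
n=26: only reaches 13(W), 24(W), 25(W), all W → L
n=27: reaches L-position 26 → W
n=28: reaches L-position 14 → W
n=29: reaches L-position 0 → W
n=30: reaches L-position 20 → W
n=31: reaches L-position 0 → W
The losing starting values of n are exactly the entries labelled L in this table (7 of them).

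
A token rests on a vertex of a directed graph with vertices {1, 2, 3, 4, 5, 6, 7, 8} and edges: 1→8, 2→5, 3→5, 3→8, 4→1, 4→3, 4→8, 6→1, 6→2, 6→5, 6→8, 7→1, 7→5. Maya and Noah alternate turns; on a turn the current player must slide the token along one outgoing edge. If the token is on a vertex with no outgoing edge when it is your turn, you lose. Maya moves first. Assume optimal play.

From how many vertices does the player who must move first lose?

Use the standard recursion: the mover loses at a terminal position; elsewhere, the mover wins exactly when some move hands the opponent an L position.
Every edge goes from a vertex to one that appears earlier in the order 5, 8, 3, 1, 2, 4, 6, 7, so processing vertices in that order labels each vertex after all of its successors.
5: no outgoing edge → L
8: no outgoing edge → L
3: can move to 8, which is L ⇒ W
1: can move to 8, which is L ⇒ W
2: can move to 5, which is L ⇒ W
4: can move to 8, which is L ⇒ W
6: can move to 8, which is L ⇒ W
7: can move to 5, which is L ⇒ W
The L vertices are 5, 8; that is 2 in all.

2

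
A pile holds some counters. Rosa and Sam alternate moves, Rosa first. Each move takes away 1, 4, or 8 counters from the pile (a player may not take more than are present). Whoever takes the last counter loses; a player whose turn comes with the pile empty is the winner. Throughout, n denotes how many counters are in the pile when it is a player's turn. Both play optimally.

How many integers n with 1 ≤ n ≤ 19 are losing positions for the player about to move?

Label each position W (a win for the player to move) or L (a loss). A position with no legal move is W; any other position is W exactly when some move reaches an L, and L when every move reaches a W.
n=0: no move; the opponent has just taken the last counter and therefore loses → W
n=1: →0(W) only, which is W, so L
n=2: →1(L), so W
n=3: →2(W) only, which is W, so L
n=4: →3(L), so W
n=5: →1(L), so W
n=6: →5(W), 2(W) — all W, so L
n=7: →6(L), so W
n=8: →7(W), 4(W), 0(W) — all W, so L
n=9: →8(L), so W
n=10: →6(L), so W
n=11: →3(L), so W
n=12: →8(L), so W
n=13: →12(W), 9(W), 5(W) — all W, so L
n=14: →13(L), so W
n=15: →14(W), 11(W), 7(W) — all W, so L
n=16: →15(L), so W
n=17: →13(L), so W
n=18: →17(W), 14(W), 10(W) — all W, so L
n=19: →18(L), so W
L entries with 1 ≤ n ≤ 19 (the range starts at n=1): n = 1, 3, 6, 8, 13, 15, 18; that makes 7.

7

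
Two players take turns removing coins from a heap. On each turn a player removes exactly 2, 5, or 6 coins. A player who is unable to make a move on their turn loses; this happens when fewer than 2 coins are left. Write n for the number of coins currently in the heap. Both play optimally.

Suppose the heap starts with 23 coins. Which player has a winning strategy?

The second player wins.

Label each position W (a win for the player to move) or L (a loss). A position with no legal move is L; any other position is W exactly when some move reaches an L, and L when every move reaches a W.
n=0: no move → L
n=1: no move → L
n=2: can move to 0, which is L ⇒ W
n=3: can move to 1, which is L ⇒ W
n=4: the only move is to 2(W), a W ⇒ L
n=5: can move to 0, which is L ⇒ W
n=6: can move to 4, which is L ⇒ W
n=7: can move to 1, which is L ⇒ W
n=8: moves to 6(W), 3(W), 2(W); every one is W ⇒ L
n=9: can move to 4, which is L ⇒ W
n=10: can move to 8, which is L ⇒ W
n=11: moves to 9(W), 6(W), 5(W); every one is W ⇒ L
n=12: moves to 10(W), 7(W), 6(W); every one is W ⇒ L
n=13: can move to 11, which is L ⇒ W
n=14: can move to 12, which is L ⇒ W
n=15: moves to 13(W), 10(W), 9(W); every one is W ⇒ L
n=16: can move to 11, which is L ⇒ W
n=17: can move to 15, which is L ⇒ W
n=18: can move to 12, which is L ⇒ W
n=19: moves to 17(W), 14(W), 13(W); every one is W ⇒ L
n=20: can move to 15, which is L ⇒ W
n=21: can move to 19, which is L ⇒ W
n=22: moves to 20(W), 17(W), 16(W); every one is W ⇒ L
n=23: moves to 21(W), 18(W), 17(W); every one is W ⇒ L
Every move from 23 reaches a W position, so the mover loses.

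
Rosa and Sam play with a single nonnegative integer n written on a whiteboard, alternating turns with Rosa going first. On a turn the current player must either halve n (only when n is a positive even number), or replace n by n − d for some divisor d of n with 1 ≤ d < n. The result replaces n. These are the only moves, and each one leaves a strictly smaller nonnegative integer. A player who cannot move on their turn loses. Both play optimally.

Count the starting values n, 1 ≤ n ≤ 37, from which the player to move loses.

Use the standard recursion: the mover loses at a terminal position; elsewhere, the mover wins exactly when some move hands the opponent an L position.
n=0: no move → L
n=1: no move → L
n=2: can move to 1, which is L ⇒ W
n=3: the only move is to 2(W), a W ⇒ L
n=4: can move to 3, which is L ⇒ W
n=5: the only move is to 4(W), a W ⇒ L
n=6: can move to 3, which is L ⇒ W
n=7: the only move is to 6(W), a W ⇒ L
n=8: can move to 7, which is L ⇒ W
n=9: moves to 6(W), 8(W); every one is W ⇒ L
n=10: can move to 5, which is L ⇒ W
n=11: the only move is to 10(W), a W ⇒ L
n=12: can move to 9, which is L ⇒ W
n=13: the only move is to 12(W), a W ⇒ L
n=14: can move to 7, which is L ⇒ W
n=15: moves to 10(W), 12(W), 14(W); every one is W ⇒ L
n=16: can move to 15, which is L ⇒ W
n=17: the only move is to 16(W), a W ⇒ L
n=18: can move to 9, which is L ⇒ W
n=19: the only move is to 18(W), a W ⇒ L
n=20: can move to 15, which is L ⇒ W
n=21: moves to 14(W), 18(W), 20(W); every one is W ⇒ L
n=22: can move to 11, which is L ⇒ W
n=23: the only move is to 22(W), a W ⇒ L
n=24: can move to 21, which is L ⇒ W
n=25: moves to 20(W), 24(W); every one is W ⇒ L
n=26: can move to 13, which is L ⇒ W
n=27: moves to 18(W), 24(W), 26(W); every one is W ⇒ L
n=28: can move to 21, which is L ⇒ W
n=29: the only move is to 28(W), a W ⇒ L
n=30: can move to 15, which is L ⇒ W
n=31: the only move is to 30(W), a W ⇒ L
n=32: can move to 31, which is L ⇒ W
n=33: moves to 22(W), 30(W), 32(W); every one is W ⇒ L
n=34: can move to 17, which is L ⇒ W
n=35: moves to 28(W), 30(W), 34(W); every one is W ⇒ L
n=36: can move to 27, which is L ⇒ W
n=37: the only move is to 36(W), a W ⇒ L
L entries with 1 ≤ n ≤ 37 (n=0 is outside the asked range and is not counted): n = 1, 3, 5, 7, 9, 11, 13, 15, 17, 19, 21, 23, 25, 27, 29, 31, 33, 35, 37; that makes 19.

19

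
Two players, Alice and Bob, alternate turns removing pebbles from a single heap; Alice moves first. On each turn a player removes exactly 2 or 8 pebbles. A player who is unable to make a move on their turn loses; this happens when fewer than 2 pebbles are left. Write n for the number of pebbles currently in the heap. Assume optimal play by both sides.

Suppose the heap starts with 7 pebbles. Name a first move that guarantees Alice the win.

Remove 2, leaving 5.

Use the standard recursion: the mover loses at a terminal position; elsewhere, the mover wins exactly when some move hands the opponent an L position.
n=0: no move → L
n=1: no move → L
n=2: W (go to 0, an L position)
n=3: W (go to 1, an L position)
n=4: L (sole option 2(W) is W)
n=5: L (sole option 3(W) is W)
n=6: W (go to 4, an L position)
n=7: W (go to 5, an L position)
From 7, the L positions reachable in one move are: 5.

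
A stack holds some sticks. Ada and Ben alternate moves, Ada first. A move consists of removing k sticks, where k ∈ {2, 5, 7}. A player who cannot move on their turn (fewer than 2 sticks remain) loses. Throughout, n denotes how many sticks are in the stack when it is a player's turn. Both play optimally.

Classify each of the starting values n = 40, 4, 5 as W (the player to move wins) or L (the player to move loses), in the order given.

Compute win/loss labels from the base case upward. A position with no move is L. Any other position is W if it can reach an L in one move, else L.
n=0: no move → L
n=1: no move → L
n=2: →0(L), so W
n=3: →1(L), so W
n=4: →2(W) only, which is W, so L
n=5: →0(L), so W
n=6: →4(L), so W
n=7: →0(L), so W
n=8: →1(L), so W
n=9: →4(L), so W
n=10: →8(W), 5(W), 3(W) — all W, so L
n=11: →4(L), so W
n=12: →10(L), so W
n=13: →11(W), 8(W), 6(W) — all W, so L
n=14: →12(W), 9(W), 7(W) — all W, so L
n=15: →13(L), so W
n=16: →14(L), so W
n=17: →10(L), so W
n=18: →13(L), so W
n=19: →14(L), so W
n=20: →13(L), so W
n=21: →14(L), so W
n=22: →20(W), 17(W), 15(W) — all W, so L
n=23: →21(W), 18(W), 16(W) — all W, so L
n=24: →22(L), so W
n=25: →23(L), so W
n=26: →24(W), 21(W), 19(W) — all W, so L
n=27: →22(L), so W
n=28: →26(L), so W
n=29: →22(L), so W
n=30: →23(L), so W
n=31: →26(L), so W
n=32: →30(W), 27(W), 25(W) — all W, so L
n=33: →26(L), so W
n=34: →32(L), so W
n=35: →33(W), 30(W), 28(W) — all W, so L
n=36: →34(W), 31(W), 29(W) — all W, so L
n=37: →35(L), so W
n=38: →36(L), so W
n=39: →32(L), so W
n=40: →35(L), so W

40: W, 4: L, 5: W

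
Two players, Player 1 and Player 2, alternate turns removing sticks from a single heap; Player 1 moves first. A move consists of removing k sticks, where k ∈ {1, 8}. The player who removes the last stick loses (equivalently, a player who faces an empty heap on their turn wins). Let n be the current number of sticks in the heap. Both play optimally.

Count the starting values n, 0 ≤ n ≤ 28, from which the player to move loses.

13

Build the W/L table. Terminal = W. A non-terminal position is W if it has a move to some L; otherwise it is L.
n=0: no move; the opponent has just taken the last stick and therefore loses → W
n=1: only reaches 0(W), which is W → L
n=2: reaches L-position 1 → W
n=3: only reaches 2(W), which is W → L
n=4: reaches L-position 3 → W
n=5: only reaches 4(W), which is W → L
n=6: reaches L-position 5 → W
n=7: only reaches 6(W), which is W → L
n=8: reaches L-position 7 → W
n=9: reaches L-position 1 → W
n=10: only reaches 9(W), 2(W), all W → L
n=11: reaches L-position 10 → W
n=12: only reaches 11(W), 4(W), all W → L
n=13: reaches L-position 12 → W
n=14: only reaches 13(W), 6(W), all W → L
n=15: reaches L-position 14 → W
n=16: only reaches 15(W), 8(W), all W → L
n=17: reaches L-position 16 → W
n=18: reaches L-position 10 → W
n=19: only reaches 18(W), 11(W), all W → L
n=20: reaches L-position 19 → W
n=21: only reaches 20(W), 13(W), all W → L
n=22: reaches L-position 21 → W
n=23: only reaches 22(W), 15(W), all W → L
n=24: reaches L-position 23 → W
n=25: only reaches 24(W), 17(W), all W → L
n=26: reaches L-position 25 → W
n=27: reaches L-position 19 → W
n=28: only reaches 27(W), 20(W), all W → L
L entries with 0 ≤ n ≤ 28: n = 1, 3, 5, 7, 10, 12, 14, 16, 19, 21, 23, 25, 28; that makes 13.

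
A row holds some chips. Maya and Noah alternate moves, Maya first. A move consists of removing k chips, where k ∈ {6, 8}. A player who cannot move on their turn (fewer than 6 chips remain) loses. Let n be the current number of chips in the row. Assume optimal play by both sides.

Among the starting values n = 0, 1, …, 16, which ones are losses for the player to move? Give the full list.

0, 1, 2, 3, 4, 5, 14, 15, 16

Compute win/loss labels from the base case upward. A position with no move is L. Any other position is W if it can reach an L in one move, else L.
n=0: no move → L
n=1: no move → L
n=2: no move → L
n=3: no move → L
n=4: no move → L
n=5: no move → L
n=6: W (go to 0, an L position)
n=7: W (go to 1, an L position)
n=8: W (go to 2, an L position)
n=9: W (go to 3, an L position)
n=10: W (go to 4, an L position)
n=11: W (go to 5, an L position)
n=12: W (go to 4, an L position)
n=13: W (go to 5, an L position)
n=14: L (options 8(W), 6(W) are all W)
n=15: L (options 9(W), 7(W) are all W)
n=16: L (options 10(W), 8(W) are all W)
Reading off the rows marked L gives the requested list; there are 9 such values of n.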